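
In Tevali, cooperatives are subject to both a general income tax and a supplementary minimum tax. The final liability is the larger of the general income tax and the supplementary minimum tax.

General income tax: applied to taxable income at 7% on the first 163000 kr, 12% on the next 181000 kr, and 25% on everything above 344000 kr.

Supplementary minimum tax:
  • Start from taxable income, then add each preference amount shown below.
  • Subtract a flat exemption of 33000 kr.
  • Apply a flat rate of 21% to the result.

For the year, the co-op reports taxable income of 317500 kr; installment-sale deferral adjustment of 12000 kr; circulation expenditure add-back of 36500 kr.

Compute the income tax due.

69930 kr

General income tax:
  163000 kr × 7% = 11410 kr
  154500 kr × 12% = 18540 kr
  → 29950 kr

Supplementary minimum tax:
  Adjusted income: 317500 kr + 12000 kr + 36500 kr = 366000 kr
  Less exemption 33000 kr → base 333000 kr
  333000 kr × 21% = 69930 kr

69930 kr > 29950 kr, so the supplementary minimum tax is the binding amount.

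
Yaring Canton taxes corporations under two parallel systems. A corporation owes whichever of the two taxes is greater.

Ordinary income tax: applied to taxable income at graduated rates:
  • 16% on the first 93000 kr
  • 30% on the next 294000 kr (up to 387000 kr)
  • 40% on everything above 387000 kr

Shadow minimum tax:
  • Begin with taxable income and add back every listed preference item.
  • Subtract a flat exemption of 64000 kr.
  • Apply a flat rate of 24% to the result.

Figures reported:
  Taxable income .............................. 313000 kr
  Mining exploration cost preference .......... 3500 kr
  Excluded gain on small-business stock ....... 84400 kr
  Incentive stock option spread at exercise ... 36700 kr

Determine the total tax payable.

89664 kr

Shadow minimum tax:
  Adjusted income: 313000 kr + 3500 kr + 84400 kr + 36700 kr = 437600 kr
  Less exemption 64000 kr → base 373600 kr
  373600 kr × 24% = 89664 kr

Ordinary income tax:
  93000 kr × 16% = 14880 kr
  220000 kr × 30% = 66000 kr
  → 80880 kr

89664 kr > 80880 kr, so the shadow minimum tax is the binding amount.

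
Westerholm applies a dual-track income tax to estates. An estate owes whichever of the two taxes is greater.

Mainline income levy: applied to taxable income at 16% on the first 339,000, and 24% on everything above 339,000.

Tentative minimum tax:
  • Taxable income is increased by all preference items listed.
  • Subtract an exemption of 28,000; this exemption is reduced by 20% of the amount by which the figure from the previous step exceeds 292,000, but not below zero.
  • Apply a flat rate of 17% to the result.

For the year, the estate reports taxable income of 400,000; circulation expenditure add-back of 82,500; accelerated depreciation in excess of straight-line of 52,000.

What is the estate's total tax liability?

Mainline income levy:
  339,000 × 16% = 54,240
  61,000 × 24% = 14,640
  → 68,880

Tentative minimum tax:
  Adjusted income: 400,000 + 82,500 + 52,000 = 534,500
  Exemption: 20% × (534,500 − 292,000) = 48,500 ≥ 28,000, so the exemption is fully phased out
  Base: 534,500 − 0 = 534,500
  534,500 × 17% = 90,865

90,865 > 68,880, so the tentative minimum tax is the binding amount.

90,865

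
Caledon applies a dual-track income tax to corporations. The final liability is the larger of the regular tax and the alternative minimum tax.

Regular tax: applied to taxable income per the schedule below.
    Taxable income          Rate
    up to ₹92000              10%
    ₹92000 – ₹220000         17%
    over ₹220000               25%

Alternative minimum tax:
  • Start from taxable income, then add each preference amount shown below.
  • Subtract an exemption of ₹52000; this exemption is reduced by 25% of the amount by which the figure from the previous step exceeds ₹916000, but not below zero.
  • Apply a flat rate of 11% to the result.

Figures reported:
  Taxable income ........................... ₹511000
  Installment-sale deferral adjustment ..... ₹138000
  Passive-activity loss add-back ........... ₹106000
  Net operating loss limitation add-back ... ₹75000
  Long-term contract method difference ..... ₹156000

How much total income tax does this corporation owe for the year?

Regular tax:
  ₹92000 × 10% = ₹9200
  ₹128000 × 17% = ₹21760
  ₹291000 × 25% = ₹72750
  → ₹103710

Alternative minimum tax:
  Adjusted income: ₹511000 + ₹138000 + ₹106000 + ₹75000 + ₹156000 = ₹986000
  Exemption: ₹52000 − 25% × (₹986000 − ₹916000) = ₹52000 − ₹17500 = ₹34500
  Base: ₹986000 − ₹34500 = ₹951500
  ₹951500 × 11% = ₹104665

₹104665 > ₹103710, so the alternative minimum tax is the binding amount.

₹104665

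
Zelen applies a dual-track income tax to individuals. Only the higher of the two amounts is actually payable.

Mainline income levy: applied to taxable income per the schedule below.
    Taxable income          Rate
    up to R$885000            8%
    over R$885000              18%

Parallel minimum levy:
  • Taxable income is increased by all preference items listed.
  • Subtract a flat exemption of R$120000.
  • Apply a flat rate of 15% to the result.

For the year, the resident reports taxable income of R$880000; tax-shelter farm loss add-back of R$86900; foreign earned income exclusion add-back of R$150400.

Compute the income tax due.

Parallel minimum levy:
  Adjusted income: R$880000 + R$86900 + R$150400 = R$1117300
  Less exemption R$120000 → base R$997300
  R$997300 × 15% = R$149595

Mainline income levy:
  R$880000 × 8% = R$70400

R$149595 > R$70400, so the parallel minimum levy is the binding amount.

R$149595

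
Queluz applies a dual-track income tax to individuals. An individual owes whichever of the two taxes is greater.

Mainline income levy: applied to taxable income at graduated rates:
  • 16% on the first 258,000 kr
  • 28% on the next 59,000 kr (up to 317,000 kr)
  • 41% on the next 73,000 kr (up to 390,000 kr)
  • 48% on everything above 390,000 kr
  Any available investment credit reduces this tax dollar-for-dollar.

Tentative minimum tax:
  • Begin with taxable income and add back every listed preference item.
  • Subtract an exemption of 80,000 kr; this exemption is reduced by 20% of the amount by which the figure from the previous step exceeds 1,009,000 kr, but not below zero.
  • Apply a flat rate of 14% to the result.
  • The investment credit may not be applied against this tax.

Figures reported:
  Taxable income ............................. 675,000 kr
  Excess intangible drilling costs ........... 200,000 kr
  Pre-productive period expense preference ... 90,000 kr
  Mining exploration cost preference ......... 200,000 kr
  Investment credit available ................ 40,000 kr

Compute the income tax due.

Mainline income levy:
  258,000 kr × 16% = 41,280 kr
  59,000 kr × 28% = 16,520 kr
  73,000 kr × 41% = 29,930 kr
  285,000 kr × 48% = 136,800 kr
  → 224,530 kr
  Less investment credit 40,000 kr → 184,530 kr

Tentative minimum tax:
  Adjusted income: 675,000 kr + 200,000 kr + 90,000 kr + 200,000 kr = 1,165,000 kr
  Exemption: 80,000 kr − 20% × (1,165,000 kr − 1,009,000 kr) = 80,000 kr − 31,200 kr = 48,800 kr
  Base: 1,165,000 kr − 48,800 kr = 1,116,200 kr
  1,116,200 kr × 14% = 156,268 kr

184,530 kr > 156,268 kr, so the mainline income levy governs.

184,530 kr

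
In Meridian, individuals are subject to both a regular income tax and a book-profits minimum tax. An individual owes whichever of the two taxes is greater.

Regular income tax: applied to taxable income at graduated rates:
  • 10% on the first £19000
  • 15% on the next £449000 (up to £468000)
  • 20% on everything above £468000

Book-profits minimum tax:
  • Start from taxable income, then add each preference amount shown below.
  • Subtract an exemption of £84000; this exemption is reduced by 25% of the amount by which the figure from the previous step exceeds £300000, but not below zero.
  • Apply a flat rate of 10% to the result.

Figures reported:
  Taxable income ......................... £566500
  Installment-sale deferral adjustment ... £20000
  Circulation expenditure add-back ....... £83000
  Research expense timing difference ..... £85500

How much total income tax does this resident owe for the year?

£88950

Book-profits minimum tax:
  Adjusted income: £566500 + £20000 + £83000 + £85500 = £755000
  Exemption: 25% × (£755000 − £300000) = £113750 ≥ £84000, so the exemption is fully phased out
  Base: £755000 − £0 = £755000
  £755000 × 10% = £75500

Regular income tax:
  £19000 × 10% = £1900
  £449000 × 15% = £67350
  £98500 × 20% = £19700
  → £88950

£88950 > £75500, so the regular income tax governs.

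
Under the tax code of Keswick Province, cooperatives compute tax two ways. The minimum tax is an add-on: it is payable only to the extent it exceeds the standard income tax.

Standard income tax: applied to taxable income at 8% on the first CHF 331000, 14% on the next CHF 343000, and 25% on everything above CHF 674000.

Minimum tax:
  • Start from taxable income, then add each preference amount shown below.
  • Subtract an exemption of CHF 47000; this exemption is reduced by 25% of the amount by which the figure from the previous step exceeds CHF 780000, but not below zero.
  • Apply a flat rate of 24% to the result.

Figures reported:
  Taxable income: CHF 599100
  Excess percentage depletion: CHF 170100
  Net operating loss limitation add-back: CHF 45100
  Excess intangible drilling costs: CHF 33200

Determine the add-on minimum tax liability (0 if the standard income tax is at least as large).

Minimum tax:
  Adjusted income: CHF 599100 + CHF 170100 + CHF 45100 + CHF 33200 = CHF 847500
  Exemption: CHF 47000 − 25% × (CHF 847500 − CHF 780000) = CHF 47000 − CHF 16875 = CHF 30125
  Base: CHF 847500 − CHF 30125 = CHF 817375
  CHF 817375 × 24% = CHF 196170

Standard income tax:
  CHF 331000 × 8% = CHF 26480
  CHF 268100 × 14% = CHF 37534
  → CHF 64014

Excess of minimum tax over standard income tax: CHF 196170 − CHF 64014 = CHF 132156.

CHF 132156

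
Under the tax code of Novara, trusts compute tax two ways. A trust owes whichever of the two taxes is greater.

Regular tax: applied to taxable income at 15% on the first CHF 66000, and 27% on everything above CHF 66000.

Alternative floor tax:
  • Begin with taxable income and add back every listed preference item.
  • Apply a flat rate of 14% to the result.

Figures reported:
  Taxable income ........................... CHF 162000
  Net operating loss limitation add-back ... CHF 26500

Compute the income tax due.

Alternative floor tax:
  Adjusted income: CHF 162000 + CHF 26500 = CHF 188500
  CHF 188500 × 14% = CHF 26390

Regular tax:
  CHF 66000 × 15% = CHF 9900
  CHF 96000 × 27% = CHF 25920
  → CHF 35820

CHF 35820 > CHF 26390, so the regular tax governs.

CHF 35820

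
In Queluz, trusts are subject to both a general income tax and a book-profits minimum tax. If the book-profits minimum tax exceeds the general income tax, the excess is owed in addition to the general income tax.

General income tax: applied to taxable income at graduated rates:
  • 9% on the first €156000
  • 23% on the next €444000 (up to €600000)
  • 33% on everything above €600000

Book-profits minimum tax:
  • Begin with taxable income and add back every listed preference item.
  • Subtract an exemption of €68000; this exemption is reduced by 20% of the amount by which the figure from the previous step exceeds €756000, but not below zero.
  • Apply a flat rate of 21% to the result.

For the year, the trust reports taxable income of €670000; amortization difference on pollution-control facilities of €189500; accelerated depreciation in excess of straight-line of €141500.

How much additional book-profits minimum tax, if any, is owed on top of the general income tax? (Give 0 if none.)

€66960

Book-profits minimum tax:
  Adjusted income: €670000 + €189500 + €141500 = €1001000
  Exemption: €68000 − 20% × (€1001000 − €756000) = €68000 − €49000 = €19000
  Base: €1001000 − €19000 = €982000
  €982000 × 21% = €206220

General income tax:
  €156000 × 9% = €14040
  €444000 × 23% = €102120
  €70000 × 33% = €23100
  → €139260

Excess of book-profits minimum tax over general income tax: €206220 − €139260 = €66960.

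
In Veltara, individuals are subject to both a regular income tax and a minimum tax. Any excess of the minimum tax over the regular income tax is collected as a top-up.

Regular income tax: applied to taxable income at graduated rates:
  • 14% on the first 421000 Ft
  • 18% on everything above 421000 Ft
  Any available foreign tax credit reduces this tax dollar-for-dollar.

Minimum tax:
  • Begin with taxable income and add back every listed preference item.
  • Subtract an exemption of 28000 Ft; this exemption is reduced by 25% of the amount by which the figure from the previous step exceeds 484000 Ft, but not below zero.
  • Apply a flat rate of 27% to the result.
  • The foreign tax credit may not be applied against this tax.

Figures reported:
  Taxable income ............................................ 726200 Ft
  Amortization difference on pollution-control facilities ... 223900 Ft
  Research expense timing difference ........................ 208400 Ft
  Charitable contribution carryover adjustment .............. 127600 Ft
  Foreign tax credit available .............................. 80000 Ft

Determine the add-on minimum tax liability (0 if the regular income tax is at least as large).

313371 Ft

Regular income tax:
  421000 Ft × 14% = 58940 Ft
  305200 Ft × 18% = 54936 Ft
  → 113876 Ft
  Less foreign tax credit 80000 Ft → 33876 Ft

Minimum tax:
  Adjusted income: 726200 Ft + 223900 Ft + 208400 Ft + 127600 Ft = 1286100 Ft
  Exemption: 25% × (1286100 Ft − 484000 Ft) = 200525 Ft ≥ 28000 Ft, so the exemption is fully phased out
  Base: 1286100 Ft − 0 Ft = 1286100 Ft
  1286100 Ft × 27% = 347247 Ft

Excess of minimum tax over regular income tax: 347247 Ft − 33876 Ft = 313371 Ft.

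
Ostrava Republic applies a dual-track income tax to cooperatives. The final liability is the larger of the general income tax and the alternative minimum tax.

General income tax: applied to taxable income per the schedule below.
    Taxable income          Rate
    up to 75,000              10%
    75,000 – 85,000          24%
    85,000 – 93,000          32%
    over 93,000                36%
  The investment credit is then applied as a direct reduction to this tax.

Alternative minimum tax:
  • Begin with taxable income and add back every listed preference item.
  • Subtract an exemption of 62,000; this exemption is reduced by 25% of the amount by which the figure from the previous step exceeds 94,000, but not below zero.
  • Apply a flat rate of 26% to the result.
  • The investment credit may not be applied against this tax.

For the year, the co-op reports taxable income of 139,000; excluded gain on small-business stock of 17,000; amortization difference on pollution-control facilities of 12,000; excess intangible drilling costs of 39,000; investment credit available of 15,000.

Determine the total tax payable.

General income tax:
  75,000 × 10% = 7,500
  10,000 × 24% = 2,400
  8,000 × 32% = 2,560
  46,000 × 36% = 16,560
  → 29,020
  Less investment credit 15,000 → 14,020

Alternative minimum tax:
  Adjusted income: 139,000 + 17,000 + 12,000 + 39,000 = 207,000
  Exemption: 62,000 − 25% × (207,000 − 94,000) = 62,000 − 28,250 = 33,750
  Base: 207,000 − 33,750 = 173,250
  173,250 × 26% = 45,045

45,045 > 14,020, so the alternative minimum tax is the binding amount.

45,045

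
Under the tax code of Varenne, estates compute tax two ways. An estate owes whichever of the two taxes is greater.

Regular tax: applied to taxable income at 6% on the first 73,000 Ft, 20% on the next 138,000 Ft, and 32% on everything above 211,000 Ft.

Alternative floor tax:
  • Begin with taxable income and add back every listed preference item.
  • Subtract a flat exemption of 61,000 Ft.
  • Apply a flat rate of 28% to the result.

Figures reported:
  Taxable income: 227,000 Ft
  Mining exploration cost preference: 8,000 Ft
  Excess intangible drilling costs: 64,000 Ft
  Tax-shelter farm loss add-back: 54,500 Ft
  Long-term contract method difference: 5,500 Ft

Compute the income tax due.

83,440 Ft

Regular tax:
  73,000 Ft × 6% = 4,380 Ft
  138,000 Ft × 20% = 27,600 Ft
  16,000 Ft × 32% = 5,120 Ft
  → 37,100 Ft

Alternative floor tax:
  Adjusted income: 227,000 Ft + 8,000 Ft + 64,000 Ft + 54,500 Ft + 5,500 Ft = 359,000 Ft
  Less exemption 61,000 Ft → base 298,000 Ft
  298,000 Ft × 28% = 83,440 Ft

83,440 Ft > 37,100 Ft, so the alternative floor tax is the binding amount.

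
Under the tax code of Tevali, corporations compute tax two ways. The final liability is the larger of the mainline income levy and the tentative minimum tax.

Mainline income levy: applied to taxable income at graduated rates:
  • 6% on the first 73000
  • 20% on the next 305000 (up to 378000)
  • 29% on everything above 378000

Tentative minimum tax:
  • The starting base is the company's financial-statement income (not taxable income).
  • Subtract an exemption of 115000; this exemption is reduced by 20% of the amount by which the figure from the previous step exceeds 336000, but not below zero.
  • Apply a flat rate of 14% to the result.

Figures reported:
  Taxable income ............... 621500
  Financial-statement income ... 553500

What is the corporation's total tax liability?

135995

Tentative minimum tax:
  Base (financial-statement income): 553500
  Exemption: 115000 − 20% × (553500 − 336000) = 115000 − 43500 = 71500
  Base: 553500 − 71500 = 482000
  482000 × 14% = 67480

Mainline income levy:
  73000 × 6% = 4380
  305000 × 20% = 61000
  243500 × 29% = 70615
  → 135995

135995 > 67480, so the mainline income levy governs.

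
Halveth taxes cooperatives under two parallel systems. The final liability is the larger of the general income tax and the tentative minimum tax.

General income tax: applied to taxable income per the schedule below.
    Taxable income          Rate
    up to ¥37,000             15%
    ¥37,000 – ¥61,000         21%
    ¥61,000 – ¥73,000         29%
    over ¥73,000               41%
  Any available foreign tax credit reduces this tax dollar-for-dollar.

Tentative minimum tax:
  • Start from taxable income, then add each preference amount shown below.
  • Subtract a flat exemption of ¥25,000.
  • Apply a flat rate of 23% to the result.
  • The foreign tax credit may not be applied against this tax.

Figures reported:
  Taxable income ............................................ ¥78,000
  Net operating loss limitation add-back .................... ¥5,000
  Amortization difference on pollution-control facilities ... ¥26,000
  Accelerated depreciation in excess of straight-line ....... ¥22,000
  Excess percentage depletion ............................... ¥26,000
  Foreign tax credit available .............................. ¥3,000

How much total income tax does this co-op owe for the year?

General income tax:
  ¥37,000 × 15% = ¥5,550
  ¥24,000 × 21% = ¥5,040
  ¥12,000 × 29% = ¥3,480
  ¥5,000 × 41% = ¥2,050
  → ¥16,120
  Less foreign tax credit ¥3,000 → ¥13,120

Tentative minimum tax:
  Adjusted income: ¥78,000 + ¥5,000 + ¥26,000 + ¥22,000 + ¥26,000 = ¥157,000
  Less exemption ¥25,000 → base ¥132,000
  ¥132,000 × 23% = ¥30,360

¥30,360 > ¥13,120, so the tentative minimum tax is the binding amount.

¥30,360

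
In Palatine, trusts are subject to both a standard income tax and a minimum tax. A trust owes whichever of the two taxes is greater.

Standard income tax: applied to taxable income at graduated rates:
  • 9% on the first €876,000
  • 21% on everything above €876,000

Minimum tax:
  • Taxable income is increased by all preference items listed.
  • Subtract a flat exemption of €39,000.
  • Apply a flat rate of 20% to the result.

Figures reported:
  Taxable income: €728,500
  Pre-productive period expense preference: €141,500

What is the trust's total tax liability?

Minimum tax:
  Adjusted income: €728,500 + €141,500 = €870,000
  Less exemption €39,000 → base €831,000
  €831,000 × 20% = €166,200

Standard income tax:
  €728,500 × 9% = €65,565

€166,200 > €65,565, so the minimum tax is the binding amount.

€166,200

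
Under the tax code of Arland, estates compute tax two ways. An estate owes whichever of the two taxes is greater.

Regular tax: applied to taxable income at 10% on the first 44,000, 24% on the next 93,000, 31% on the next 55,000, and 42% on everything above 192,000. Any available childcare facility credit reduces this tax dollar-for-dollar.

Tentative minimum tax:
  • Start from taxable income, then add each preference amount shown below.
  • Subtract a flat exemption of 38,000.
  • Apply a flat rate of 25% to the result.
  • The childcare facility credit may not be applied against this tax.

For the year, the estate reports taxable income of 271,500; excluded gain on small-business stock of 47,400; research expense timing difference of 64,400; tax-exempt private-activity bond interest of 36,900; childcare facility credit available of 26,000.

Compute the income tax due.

95,550

Regular tax:
  44,000 × 10% = 4,400
  93,000 × 24% = 22,320
  55,000 × 31% = 17,050
  79,500 × 42% = 33,390
  → 77,160
  Less childcare facility credit 26,000 → 51,160

Tentative minimum tax:
  Adjusted income: 271,500 + 47,400 + 64,400 + 36,900 = 420,200
  Less exemption 38,000 → base 382,200
  382,200 × 25% = 95,550

95,550 > 51,160, so the tentative minimum tax is the binding amount.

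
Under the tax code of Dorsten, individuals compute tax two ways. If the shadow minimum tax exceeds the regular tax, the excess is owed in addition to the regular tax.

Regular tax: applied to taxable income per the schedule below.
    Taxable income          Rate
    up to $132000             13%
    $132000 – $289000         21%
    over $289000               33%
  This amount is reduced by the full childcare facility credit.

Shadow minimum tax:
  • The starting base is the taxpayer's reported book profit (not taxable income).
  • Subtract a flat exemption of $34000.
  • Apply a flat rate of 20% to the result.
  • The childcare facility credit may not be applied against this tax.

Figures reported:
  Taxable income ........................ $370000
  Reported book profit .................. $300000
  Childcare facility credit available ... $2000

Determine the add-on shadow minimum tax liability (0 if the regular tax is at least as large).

$0

Shadow minimum tax:
  Base (reported book profit): $300000
  Less exemption $34000 → base $266000
  $266000 × 20% = $53200

Regular tax:
  $132000 × 13% = $17160
  $157000 × 21% = $32970
  $81000 × 33% = $26730
  → $76860
  Less childcare facility credit $2000 → $74860

$53200 ≤ $74860, so no add-on is due.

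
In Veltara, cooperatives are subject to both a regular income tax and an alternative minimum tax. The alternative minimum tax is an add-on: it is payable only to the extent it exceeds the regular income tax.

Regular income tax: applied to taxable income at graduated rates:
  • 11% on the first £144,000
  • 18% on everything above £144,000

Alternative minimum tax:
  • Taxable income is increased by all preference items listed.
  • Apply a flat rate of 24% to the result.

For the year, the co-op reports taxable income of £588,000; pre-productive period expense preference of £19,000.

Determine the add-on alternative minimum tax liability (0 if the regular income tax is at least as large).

Regular income tax:
  £144,000 × 11% = £15,840
  £444,000 × 18% = £79,920
  → £95,760

Alternative minimum tax:
  Adjusted income: £588,000 + £19,000 = £607,000
  £607,000 × 24% = £145,680

Excess of alternative minimum tax over regular income tax: £145,680 − £95,760 = £49,920.

£49,920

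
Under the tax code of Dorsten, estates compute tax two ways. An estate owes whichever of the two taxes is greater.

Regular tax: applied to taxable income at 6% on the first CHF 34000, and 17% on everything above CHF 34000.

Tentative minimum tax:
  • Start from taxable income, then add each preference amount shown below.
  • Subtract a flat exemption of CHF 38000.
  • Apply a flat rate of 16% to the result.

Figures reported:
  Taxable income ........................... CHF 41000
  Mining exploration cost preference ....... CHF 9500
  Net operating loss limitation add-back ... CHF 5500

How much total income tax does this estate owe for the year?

Tentative minimum tax:
  Adjusted income: CHF 41000 + CHF 9500 + CHF 5500 = CHF 56000
  Less exemption CHF 38000 → base CHF 18000
  CHF 18000 × 16% = CHF 2880

Regular tax:
  CHF 34000 × 6% = CHF 2040
  CHF 7000 × 17% = CHF 1190
  → CHF 3230

CHF 3230 > CHF 2880, so the regular tax governs.

CHF 3230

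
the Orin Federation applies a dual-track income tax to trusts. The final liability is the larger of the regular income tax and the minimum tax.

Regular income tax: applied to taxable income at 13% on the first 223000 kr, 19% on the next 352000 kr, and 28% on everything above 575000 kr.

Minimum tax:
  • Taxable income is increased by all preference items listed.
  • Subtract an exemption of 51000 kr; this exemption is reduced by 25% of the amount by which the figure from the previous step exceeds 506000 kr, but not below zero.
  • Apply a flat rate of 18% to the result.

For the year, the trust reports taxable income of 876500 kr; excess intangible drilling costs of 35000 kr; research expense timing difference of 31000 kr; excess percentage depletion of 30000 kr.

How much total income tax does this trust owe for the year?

180290 kr

Minimum tax:
  Adjusted income: 876500 kr + 35000 kr + 31000 kr + 30000 kr = 972500 kr
  Exemption: 25% × (972500 kr − 506000 kr) = 116625 kr ≥ 51000 kr, so the exemption is fully phased out
  Base: 972500 kr − 0 kr = 972500 kr
  972500 kr × 18% = 175050 kr

Regular income tax:
  223000 kr × 13% = 28990 kr
  352000 kr × 19% = 66880 kr
  301500 kr × 28% = 84420 kr
  → 180290 kr

180290 kr > 175050 kr, so the regular income tax governs.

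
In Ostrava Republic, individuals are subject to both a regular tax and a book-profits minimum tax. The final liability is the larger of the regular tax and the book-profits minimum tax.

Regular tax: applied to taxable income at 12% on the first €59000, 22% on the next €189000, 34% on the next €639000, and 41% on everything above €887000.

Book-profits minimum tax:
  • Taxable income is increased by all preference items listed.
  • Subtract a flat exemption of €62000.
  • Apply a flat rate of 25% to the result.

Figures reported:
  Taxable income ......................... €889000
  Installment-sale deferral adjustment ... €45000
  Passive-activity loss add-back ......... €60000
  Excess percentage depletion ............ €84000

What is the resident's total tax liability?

€266740

Book-profits minimum tax:
  Adjusted income: €889000 + €45000 + €60000 + €84000 = €1078000
  Less exemption €62000 → base €1016000
  €1016000 × 25% = €254000

Regular tax:
  €59000 × 12% = €7080
  €189000 × 22% = €41580
  €639000 × 34% = €217260
  €2000 × 41% = €820
  → €266740

€266740 > €254000, so the regular tax governs.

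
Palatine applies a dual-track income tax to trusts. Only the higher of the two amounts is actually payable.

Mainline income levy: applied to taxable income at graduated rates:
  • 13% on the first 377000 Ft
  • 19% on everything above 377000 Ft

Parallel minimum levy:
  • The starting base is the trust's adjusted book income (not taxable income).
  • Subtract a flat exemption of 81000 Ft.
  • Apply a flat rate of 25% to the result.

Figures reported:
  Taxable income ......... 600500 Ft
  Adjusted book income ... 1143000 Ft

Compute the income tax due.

265500 Ft

Mainline income levy:
  377000 Ft × 13% = 49010 Ft
  223500 Ft × 19% = 42465 Ft
  → 91475 Ft

Parallel minimum levy:
  Base (adjusted book income): 1143000 Ft
  Less exemption 81000 Ft → base 1062000 Ft
  1062000 Ft × 25% = 265500 Ft

265500 Ft > 91475 Ft, so the parallel minimum levy is the binding amount.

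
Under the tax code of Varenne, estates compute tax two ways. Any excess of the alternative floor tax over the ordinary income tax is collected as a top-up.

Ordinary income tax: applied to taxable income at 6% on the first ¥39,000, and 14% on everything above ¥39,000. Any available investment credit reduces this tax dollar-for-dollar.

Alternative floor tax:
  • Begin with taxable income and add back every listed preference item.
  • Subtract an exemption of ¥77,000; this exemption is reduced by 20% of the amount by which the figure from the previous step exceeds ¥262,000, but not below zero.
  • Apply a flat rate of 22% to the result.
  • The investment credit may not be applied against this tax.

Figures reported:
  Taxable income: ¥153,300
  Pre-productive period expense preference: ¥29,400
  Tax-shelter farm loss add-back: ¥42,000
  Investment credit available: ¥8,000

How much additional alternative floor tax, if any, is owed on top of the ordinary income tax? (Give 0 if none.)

Alternative floor tax:
  Adjusted income: ¥153,300 + ¥29,400 + ¥42,000 = ¥224,700
  Exemption: ¥224,700 ≤ ¥262,000, so full ¥77,000 applies
  Base: ¥224,700 − ¥77,000 = ¥147,700
  ¥147,700 × 22% = ¥32,494

Ordinary income tax:
  ¥39,000 × 6% = ¥2,340
  ¥114,300 × 14% = ¥16,002
  → ¥18,342
  Less investment credit ¥8,000 → ¥10,342

Excess of alternative floor tax over ordinary income tax: ¥32,494 − ¥10,342 = ¥22,152.

¥22,152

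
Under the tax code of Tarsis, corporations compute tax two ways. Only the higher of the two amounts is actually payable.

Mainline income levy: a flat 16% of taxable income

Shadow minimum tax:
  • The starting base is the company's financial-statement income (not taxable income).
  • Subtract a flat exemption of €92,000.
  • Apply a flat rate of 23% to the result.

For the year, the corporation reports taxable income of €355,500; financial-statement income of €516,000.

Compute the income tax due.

Mainline income levy:
  €355,500 × 16% = €56,880

Shadow minimum tax:
  Base (financial-statement income): €516,000
  Less exemption €92,000 → base €424,000
  €424,000 × 23% = €97,520

€97,520 > €56,880, so the shadow minimum tax is the binding amount.

€97,520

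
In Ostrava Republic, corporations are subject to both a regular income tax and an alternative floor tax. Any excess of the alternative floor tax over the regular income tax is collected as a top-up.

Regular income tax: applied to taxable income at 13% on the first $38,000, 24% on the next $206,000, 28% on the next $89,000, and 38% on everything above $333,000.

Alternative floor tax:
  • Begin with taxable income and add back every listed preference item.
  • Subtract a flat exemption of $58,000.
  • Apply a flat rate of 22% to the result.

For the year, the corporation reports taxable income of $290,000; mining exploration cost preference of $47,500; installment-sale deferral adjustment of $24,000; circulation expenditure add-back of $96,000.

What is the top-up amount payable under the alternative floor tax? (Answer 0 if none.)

$20,630

Alternative floor tax:
  Adjusted income: $290,000 + $47,500 + $24,000 + $96,000 = $457,500
  Less exemption $58,000 → base $399,500
  $399,500 × 22% = $87,890

Regular income tax:
  $38,000 × 13% = $4,940
  $206,000 × 24% = $49,440
  $46,000 × 28% = $12,880
  → $67,260

Excess of alternative floor tax over regular income tax: $87,890 − $67,260 = $20,630.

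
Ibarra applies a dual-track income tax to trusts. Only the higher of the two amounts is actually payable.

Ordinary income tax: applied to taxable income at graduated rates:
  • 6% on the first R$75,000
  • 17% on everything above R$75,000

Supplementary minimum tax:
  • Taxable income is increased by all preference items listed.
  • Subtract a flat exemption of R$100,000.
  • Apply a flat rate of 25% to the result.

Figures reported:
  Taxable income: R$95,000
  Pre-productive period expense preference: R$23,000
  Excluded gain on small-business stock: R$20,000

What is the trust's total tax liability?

Supplementary minimum tax:
  Adjusted income: R$95,000 + R$23,000 + R$20,000 = R$138,000
  Less exemption R$100,000 → base R$38,000
  R$38,000 × 25% = R$9,500

Ordinary income tax:
  R$75,000 × 6% = R$4,500
  R$20,000 × 17% = R$3,400
  → R$7,900

R$9,500 > R$7,900, so the supplementary minimum tax is the binding amount.

R$9,500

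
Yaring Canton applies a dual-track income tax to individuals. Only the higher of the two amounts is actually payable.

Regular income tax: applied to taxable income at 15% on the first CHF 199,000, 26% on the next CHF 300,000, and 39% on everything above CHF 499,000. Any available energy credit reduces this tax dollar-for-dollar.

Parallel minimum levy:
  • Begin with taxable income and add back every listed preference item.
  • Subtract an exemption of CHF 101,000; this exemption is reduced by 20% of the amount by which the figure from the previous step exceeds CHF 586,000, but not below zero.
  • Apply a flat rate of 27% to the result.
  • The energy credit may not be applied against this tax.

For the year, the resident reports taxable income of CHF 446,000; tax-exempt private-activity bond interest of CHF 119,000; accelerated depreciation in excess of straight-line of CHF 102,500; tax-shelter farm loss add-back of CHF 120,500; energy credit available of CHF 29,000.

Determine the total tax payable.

CHF 196,398

Regular income tax:
  CHF 199,000 × 15% = CHF 29,850
  CHF 247,000 × 26% = CHF 64,220
  → CHF 94,070
  Less energy credit CHF 29,000 → CHF 65,070

Parallel minimum levy:
  Adjusted income: CHF 446,000 + CHF 119,000 + CHF 102,500 + CHF 120,500 = CHF 788,000
  Exemption: CHF 101,000 − 20% × (CHF 788,000 − CHF 586,000) = CHF 101,000 − CHF 40,400 = CHF 60,600
  Base: CHF 788,000 − CHF 60,600 = CHF 727,400
  CHF 727,400 × 27% = CHF 196,398

CHF 196,398 > CHF 65,070, so the parallel minimum levy is the binding amount.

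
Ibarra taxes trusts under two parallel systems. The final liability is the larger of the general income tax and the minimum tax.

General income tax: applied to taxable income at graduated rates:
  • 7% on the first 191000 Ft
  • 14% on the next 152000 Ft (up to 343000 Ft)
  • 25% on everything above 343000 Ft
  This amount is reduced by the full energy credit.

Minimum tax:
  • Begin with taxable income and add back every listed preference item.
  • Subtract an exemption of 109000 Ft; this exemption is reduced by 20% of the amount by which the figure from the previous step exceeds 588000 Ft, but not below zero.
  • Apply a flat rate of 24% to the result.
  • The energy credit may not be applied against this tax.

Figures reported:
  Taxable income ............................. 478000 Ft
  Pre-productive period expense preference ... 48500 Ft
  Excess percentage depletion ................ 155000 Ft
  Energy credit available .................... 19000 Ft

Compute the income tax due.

General income tax:
  191000 Ft × 7% = 13370 Ft
  152000 Ft × 14% = 21280 Ft
  135000 Ft × 25% = 33750 Ft
  → 68400 Ft
  Less energy credit 19000 Ft → 49400 Ft

Minimum tax:
  Adjusted income: 478000 Ft + 48500 Ft + 155000 Ft = 681500 Ft
  Exemption: 109000 Ft − 20% × (681500 Ft − 588000 Ft) = 109000 Ft − 18700 Ft = 90300 Ft
  Base: 681500 Ft − 90300 Ft = 591200 Ft
  591200 Ft × 24% = 141888 Ft

141888 Ft > 49400 Ft, so the minimum tax is the binding amount.

141888 Ft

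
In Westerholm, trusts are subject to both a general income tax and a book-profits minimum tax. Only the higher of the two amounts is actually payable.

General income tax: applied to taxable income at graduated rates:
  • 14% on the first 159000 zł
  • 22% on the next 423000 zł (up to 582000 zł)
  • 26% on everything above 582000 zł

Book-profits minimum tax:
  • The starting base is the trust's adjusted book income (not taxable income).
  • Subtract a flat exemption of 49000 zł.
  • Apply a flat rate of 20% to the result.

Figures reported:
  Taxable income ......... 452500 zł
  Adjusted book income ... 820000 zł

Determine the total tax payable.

General income tax:
  159000 zł × 14% = 22260 zł
  293500 zł × 22% = 64570 zł
  → 86830 zł

Book-profits minimum tax:
  Base (adjusted book income): 820000 zł
  Less exemption 49000 zł → base 771000 zł
  771000 zł × 20% = 154200 zł

154200 zł > 86830 zł, so the book-profits minimum tax is the binding amount.

154200 zł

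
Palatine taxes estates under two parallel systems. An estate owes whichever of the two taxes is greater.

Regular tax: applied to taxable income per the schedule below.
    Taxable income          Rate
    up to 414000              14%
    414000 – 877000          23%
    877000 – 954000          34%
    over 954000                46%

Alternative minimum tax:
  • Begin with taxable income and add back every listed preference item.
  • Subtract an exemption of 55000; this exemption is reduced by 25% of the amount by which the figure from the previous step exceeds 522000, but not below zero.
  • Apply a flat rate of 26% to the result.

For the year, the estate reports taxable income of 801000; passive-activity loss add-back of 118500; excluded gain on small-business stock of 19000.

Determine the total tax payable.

244010

Regular tax:
  414000 × 14% = 57960
  387000 × 23% = 89010
  → 146970

Alternative minimum tax:
  Adjusted income: 801000 + 118500 + 19000 = 938500
  Exemption: 25% × (938500 − 522000) = 104125 ≥ 55000, so the exemption is fully phased out
  Base: 938500 − 0 = 938500
  938500 × 26% = 244010

244010 > 146970, so the alternative minimum tax is the binding amount.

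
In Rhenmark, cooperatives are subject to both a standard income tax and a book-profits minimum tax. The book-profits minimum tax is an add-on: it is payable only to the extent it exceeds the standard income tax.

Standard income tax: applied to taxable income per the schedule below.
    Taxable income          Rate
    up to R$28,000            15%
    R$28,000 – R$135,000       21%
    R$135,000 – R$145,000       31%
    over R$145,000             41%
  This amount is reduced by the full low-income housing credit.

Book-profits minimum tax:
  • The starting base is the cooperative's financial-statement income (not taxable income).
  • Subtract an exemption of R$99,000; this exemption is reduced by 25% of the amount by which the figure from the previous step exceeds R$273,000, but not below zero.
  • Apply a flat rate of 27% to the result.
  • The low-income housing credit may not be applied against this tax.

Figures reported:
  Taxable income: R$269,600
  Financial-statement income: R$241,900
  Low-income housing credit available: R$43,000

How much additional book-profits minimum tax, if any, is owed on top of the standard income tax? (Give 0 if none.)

R$727

Standard income tax:
  R$28,000 × 15% = R$4,200
  R$107,000 × 21% = R$22,470
  R$10,000 × 31% = R$3,100
  R$124,600 × 41% = R$51,086
  → R$80,856
  Less low-income housing credit R$43,000 → R$37,856

Book-profits minimum tax:
  Base (financial-statement income): R$241,900
  Exemption: R$241,900 ≤ R$273,000, so full R$99,000 applies
  Base: R$241,900 − R$99,000 = R$142,900
  R$142,900 × 27% = R$38,583

Excess of book-profits minimum tax over standard income tax: R$38,583 − R$37,856 = R$727.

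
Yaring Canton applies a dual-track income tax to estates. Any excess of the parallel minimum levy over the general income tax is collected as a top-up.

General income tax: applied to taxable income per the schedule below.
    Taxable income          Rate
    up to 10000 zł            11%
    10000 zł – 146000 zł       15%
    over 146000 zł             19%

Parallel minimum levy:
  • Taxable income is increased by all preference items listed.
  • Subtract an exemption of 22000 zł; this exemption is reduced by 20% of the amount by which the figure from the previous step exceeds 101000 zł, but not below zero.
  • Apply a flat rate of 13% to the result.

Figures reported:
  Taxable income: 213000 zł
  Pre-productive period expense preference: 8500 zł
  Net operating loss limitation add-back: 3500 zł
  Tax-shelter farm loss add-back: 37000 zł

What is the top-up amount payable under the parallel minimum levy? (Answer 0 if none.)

General income tax:
  10000 zł × 11% = 1100 zł
  136000 zł × 15% = 20400 zł
  67000 zł × 19% = 12730 zł
  → 34230 zł

Parallel minimum levy:
  Adjusted income: 213000 zł + 8500 zł + 3500 zł + 37000 zł = 262000 zł
  Exemption: 20% × (262000 zł − 101000 zł) = 32200 zł ≥ 22000 zł, so the exemption is fully phased out
  Base: 262000 zł − 0 zł = 262000 zł
  262000 zł × 13% = 34060 zł

34060 zł ≤ 34230 zł, so no add-on is due.

0 zł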